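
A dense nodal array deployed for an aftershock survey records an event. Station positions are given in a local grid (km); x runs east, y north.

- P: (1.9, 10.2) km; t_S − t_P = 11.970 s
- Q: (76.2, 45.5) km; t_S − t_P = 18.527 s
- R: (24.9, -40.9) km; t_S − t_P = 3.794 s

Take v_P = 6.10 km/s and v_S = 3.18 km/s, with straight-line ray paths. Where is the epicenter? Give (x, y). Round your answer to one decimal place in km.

Distance from S−P lag: d = Δt · v_P v_S / (v_P − v_S) = Δt · (6.10·3.18)/(6.10−3.18) ≈ 6.6432·Δt.
So d_P = 79.52, d_Q = 123.08, d_R = 25.20 km.
Circle about each station: (x − 1.9)² + (y − 10.2)² = 79.52²; (x − 76.2)² + (y − 45.5)² = 123.08²; (x − 24.9)² + (y + 40.9)² = 25.20².
Subtracting pairs of circle equations eliminates x²+y² and gives linear equations (the radical axes):
148.6 x + 70.6 y = -1056.22
46.0 x − 102.2 y = 7873.56
Solving the 2×2 system: x ≈ 24.3, y ≈ -66.1 km.

x ≈ 24.3 km, y ≈ -66.1 km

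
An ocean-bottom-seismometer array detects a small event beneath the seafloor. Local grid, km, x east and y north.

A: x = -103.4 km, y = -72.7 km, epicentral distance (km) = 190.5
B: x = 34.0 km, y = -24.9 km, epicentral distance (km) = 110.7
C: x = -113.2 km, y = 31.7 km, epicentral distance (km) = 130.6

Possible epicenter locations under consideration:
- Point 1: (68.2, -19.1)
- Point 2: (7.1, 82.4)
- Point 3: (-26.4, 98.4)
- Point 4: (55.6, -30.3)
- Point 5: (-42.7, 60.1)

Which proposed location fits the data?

Point 2

For each candidate, compare |candidate − station| to the reported distance:
Point 1: residuals A 10.7, B 76.0, C 57.8 → max 76.0 km
Point 2: residuals A 0.1, B 0.1, C 0.1 → max 0.1 km
Point 3: residuals A 2.9, B 26.6, C 21.1 → max 26.6 km
Point 4: residuals A 25.9, B 88.4, C 49.2 → max 88.4 km
Point 5: residuals A 44.5, B 3.8, C 54.6 → max 54.6 km
Only Point 2 has all residuals ≈ 0.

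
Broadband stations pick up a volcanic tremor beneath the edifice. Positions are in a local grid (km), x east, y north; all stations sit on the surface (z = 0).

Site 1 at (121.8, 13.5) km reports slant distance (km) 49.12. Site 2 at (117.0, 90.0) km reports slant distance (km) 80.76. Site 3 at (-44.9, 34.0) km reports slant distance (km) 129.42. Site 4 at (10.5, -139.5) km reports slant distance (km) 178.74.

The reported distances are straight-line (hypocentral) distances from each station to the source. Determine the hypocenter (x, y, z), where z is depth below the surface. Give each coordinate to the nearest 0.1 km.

(81.3, 22.5, 26.3)

Each station gives a sphere (x−x_i)² + (y−y_i)² + z² = d_i² (stations at z=0).
Subtracting the Site 1 sphere from Site 2 and Site 3: z² cancels, leaving linear equations in x and y:
-9.6 x + 153.0 y = 2662.11
-333.4 x + 41.0 y = -26182.24
Solving: x ≈ 81.298, y ≈ 22.500 km (keep extra digits for the depth step; rounded: 81.3, 22.5).
Then from the Site 1 sphere: z² = 49.12² − (x − 121.8)² − (y − 13.5)² with x = 81.298, y = 22.500, so z ≈ 26.294 ≈ 26.3 km.
Check against Site 4 (with the unrounded solution): distance 178.74 ≈ 178.74 km. ✓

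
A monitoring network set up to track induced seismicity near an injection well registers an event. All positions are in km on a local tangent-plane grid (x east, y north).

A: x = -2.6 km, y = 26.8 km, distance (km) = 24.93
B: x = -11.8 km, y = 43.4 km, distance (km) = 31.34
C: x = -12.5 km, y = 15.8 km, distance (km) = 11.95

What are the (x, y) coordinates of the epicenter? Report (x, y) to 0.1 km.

x ≈ -24.4 km, y ≈ 14.7 km

Circle about each station: (x + 2.6)² + (y − 26.8)² = 24.93²; (x + 11.8)² + (y − 43.4)² = 31.34²; (x + 12.5)² + (y − 15.8)² = 11.95².
Subtracting the A equation from the B and C equations removes the quadratic terms:
-18.4 x + 33.2 y = 937.11
-19.8 x − 22.0 y = 159.59
Solving the 2×2 system: x ≈ -24.4, y ≈ 14.7 km.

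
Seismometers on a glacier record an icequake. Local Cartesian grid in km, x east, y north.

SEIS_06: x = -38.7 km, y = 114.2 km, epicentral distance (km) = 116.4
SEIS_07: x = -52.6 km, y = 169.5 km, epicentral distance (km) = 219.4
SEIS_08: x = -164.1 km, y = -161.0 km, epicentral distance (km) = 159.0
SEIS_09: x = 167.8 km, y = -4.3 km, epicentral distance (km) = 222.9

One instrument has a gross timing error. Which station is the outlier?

Solve using three stations at a time. Using SEIS_07, SEIS_08, SEIS_09 (subtract circle equations pairwise → linear system) gives (x, y) ≈ (-50.4, -49.9).
Distances from that point to each station vs reported:
  SEIS_06: calculated 164.5 vs reported 116.4 → residual 48.1 km
  SEIS_07: calculated 219.4 vs reported 219.4 → residual 0.0 km
  SEIS_08: calculated 159.0 vs reported 159.0 → residual 0.0 km
  SEIS_09: calculated 222.9 vs reported 222.9 → residual 0.0 km
SEIS_07, SEIS_08, SEIS_09 are mutually consistent (residuals ≈ 0); SEIS_06 is off by 48.1 km.

SEIS_06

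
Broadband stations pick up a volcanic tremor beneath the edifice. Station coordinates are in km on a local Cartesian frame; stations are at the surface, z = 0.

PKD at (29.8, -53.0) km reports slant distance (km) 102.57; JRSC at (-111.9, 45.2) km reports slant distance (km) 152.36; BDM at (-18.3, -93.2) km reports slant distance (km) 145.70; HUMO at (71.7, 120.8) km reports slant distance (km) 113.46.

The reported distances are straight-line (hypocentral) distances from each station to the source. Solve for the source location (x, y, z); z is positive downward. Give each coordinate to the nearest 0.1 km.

(28.9, 32.4, 56.8)

Each station gives a sphere (x−x_i)² + (y−y_i)² + z² = d_i² (stations at z=0).
Subtracting the PKD sphere from JRSC and BDM: z² cancels, leaving linear equations in x and y:
-283.4 x + 196.4 y = -1825.35
-96.2 x − 80.4 y = -5383.80
Solving: x ≈ 28.891, y ≈ 32.394 km (keep extra digits for the depth step; rounded: 28.9, 32.4).
Then from the PKD sphere: z² = 102.57² − (x − 29.8)² − (y + 53.0)² with x = 28.891, y = 32.394, so z ≈ 56.812 ≈ 56.8 km.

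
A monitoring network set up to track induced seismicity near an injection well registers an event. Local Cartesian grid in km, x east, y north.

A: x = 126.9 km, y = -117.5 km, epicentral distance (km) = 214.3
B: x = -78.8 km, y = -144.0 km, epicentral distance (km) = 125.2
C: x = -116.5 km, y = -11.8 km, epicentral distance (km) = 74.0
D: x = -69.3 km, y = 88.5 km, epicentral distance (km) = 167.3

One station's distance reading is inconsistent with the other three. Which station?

Solve using three stations at a time. Using A, C, D (subtract circle equations pairwise → linear system) gives (x, y) ≈ (-83.8, -78.2).
Distances from that point to each station vs reported:
  A: calculated 214.3 vs reported 214.3 → residual 0.0 km
  B: calculated 66.0 vs reported 125.2 → residual 59.2 km
  C: calculated 74.0 vs reported 74.0 → residual 0.0 km
  D: calculated 167.3 vs reported 167.3 → residual 0.0 km
A, C, D are mutually consistent (residuals ≈ 0); B is off by 59.2 km.

B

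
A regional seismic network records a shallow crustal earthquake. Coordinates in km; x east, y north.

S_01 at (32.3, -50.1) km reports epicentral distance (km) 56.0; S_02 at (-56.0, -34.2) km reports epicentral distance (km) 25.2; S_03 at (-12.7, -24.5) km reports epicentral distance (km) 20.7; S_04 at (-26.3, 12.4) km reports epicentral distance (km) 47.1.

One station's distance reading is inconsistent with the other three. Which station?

S_01

Solve using three stations at a time. Using S_02, S_03, S_04 (subtract circle equations pairwise → linear system) gives (x, y) ≈ (-30.8, -34.5).
Distances from that point to each station vs reported:
  S_01: calculated 65.0 vs reported 56.0 → residual 9.0 km
  S_02: calculated 25.2 vs reported 25.2 → residual 0.0 km
  S_03: calculated 20.7 vs reported 20.7 → residual 0.0 km
  S_04: calculated 47.1 vs reported 47.1 → residual 0.0 km
S_02, S_03, S_04 are mutually consistent (residuals ≈ 0); S_01 is off by 9.0 km.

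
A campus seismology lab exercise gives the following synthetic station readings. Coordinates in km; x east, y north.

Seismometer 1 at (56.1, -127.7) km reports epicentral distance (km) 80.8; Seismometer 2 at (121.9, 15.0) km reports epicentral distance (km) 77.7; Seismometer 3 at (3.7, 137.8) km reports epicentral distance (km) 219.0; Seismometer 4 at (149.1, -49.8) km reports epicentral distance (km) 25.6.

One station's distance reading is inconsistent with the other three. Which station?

Solve using three stations at a time. Using Seismometer 1, Seismometer 2, Seismometer 3 (subtract circle equations pairwise → linear system) gives (x, y) ≈ (99.2, -59.3).
Distances from that point to each station vs reported:
  Seismometer 1: calculated 80.8 vs reported 80.8 → residual 0.0 km
  Seismometer 2: calculated 77.7 vs reported 77.7 → residual 0.0 km
  Seismometer 3: calculated 219.0 vs reported 219.0 → residual 0.0 km
  Seismometer 4: calculated 50.8 vs reported 25.6 → residual 25.2 km
Seismometer 1, Seismometer 2, Seismometer 3 are mutually consistent (residuals ≈ 0); Seismometer 4 is off by 25.2 km.

Seismometer 4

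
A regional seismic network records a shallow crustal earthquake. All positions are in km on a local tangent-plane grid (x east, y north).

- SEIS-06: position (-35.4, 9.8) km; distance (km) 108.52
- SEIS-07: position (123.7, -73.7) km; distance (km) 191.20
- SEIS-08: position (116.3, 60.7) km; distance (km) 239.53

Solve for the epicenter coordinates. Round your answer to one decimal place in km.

(-66.4, -94.2)

Circle about each station: (x + 35.4)² + (y − 9.8)² = 108.52²; (x − 123.7)² + (y + 73.7)² = 191.20²; (x − 116.3)² + (y − 60.7)² = 239.53².
Subtracting the SEIS-06 equation from the SEIS-07 and SEIS-08 equations removes the quadratic terms:
318.2 x − 167.0 y = -5396.67
303.4 x + 101.8 y = -29737.05
Solving the 2×2 system: x ≈ -66.4, y ≈ -94.2 km.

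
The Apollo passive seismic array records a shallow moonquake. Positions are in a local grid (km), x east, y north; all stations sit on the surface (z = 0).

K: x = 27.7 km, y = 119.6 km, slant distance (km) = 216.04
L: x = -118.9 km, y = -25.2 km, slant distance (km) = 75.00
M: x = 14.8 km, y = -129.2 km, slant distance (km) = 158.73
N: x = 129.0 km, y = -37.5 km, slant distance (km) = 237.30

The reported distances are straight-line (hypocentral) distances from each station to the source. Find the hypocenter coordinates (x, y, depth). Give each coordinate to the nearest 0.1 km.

Each station gives a sphere (x−x_i)² + (y−y_i)² + z² = d_i² (stations at z=0).
Subtracting the K sphere from L and M: z² cancels, leaving linear equations in x and y:
-293.2 x − 289.6 y = 40749.08
-25.8 x − 497.6 y = 23318.30
Solving: x ≈ -97.698, y ≈ -41.796 km (keep extra digits for the depth step; rounded: -97.7, -41.8).
Then from the K sphere: z² = 216.04² − (x − 27.7)² − (y − 119.6)² with x = -97.698, y = -41.796, so z ≈ 70.000 ≈ 70.0 km.

x ≈ -97.7 km, y ≈ -41.8 km, depth ≈ 70.0 km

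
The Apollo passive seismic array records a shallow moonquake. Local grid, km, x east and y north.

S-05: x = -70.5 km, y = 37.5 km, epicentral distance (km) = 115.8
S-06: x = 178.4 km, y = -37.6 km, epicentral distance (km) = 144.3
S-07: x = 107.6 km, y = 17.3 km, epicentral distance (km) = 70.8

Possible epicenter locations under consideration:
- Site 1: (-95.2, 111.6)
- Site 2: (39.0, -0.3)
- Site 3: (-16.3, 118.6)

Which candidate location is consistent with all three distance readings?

Site 2

For each candidate, compare |candidate − station| to the reported distance:
Site 1: residuals S-05 37.7, S-06 167.3, S-07 152.9 → max 167.3 km
Site 2: residuals S-05 0.0, S-06 0.0, S-07 0.0 → max 0.0 km
Site 3: residuals S-05 18.3, S-06 105.3, S-07 89.2 → max 105.3 km
Only Site 2 has all residuals ≈ 0.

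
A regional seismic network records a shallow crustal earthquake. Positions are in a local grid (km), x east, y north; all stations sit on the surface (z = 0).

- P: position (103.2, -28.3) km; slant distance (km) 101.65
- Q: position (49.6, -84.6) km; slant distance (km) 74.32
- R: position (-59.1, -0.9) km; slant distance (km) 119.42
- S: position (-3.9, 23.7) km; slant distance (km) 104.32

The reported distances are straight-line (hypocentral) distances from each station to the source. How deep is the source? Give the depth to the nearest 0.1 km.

Each station gives a sphere (x−x_i)² + (y−y_i)² + z² = d_i² (stations at z=0).
Subtracting the P sphere from Q and R: z² cancels, leaving linear equations in x and y:
-107.2 x − 112.6 y = 2975.45
-324.6 x + 54.8 y = -11885.92
Solving: x ≈ 27.703, y ≈ -52.800 km (keep extra digits for the depth step; rounded: 27.7, -52.8).
Then from the P sphere: z² = 101.65² − (x − 103.2)² − (y + 28.3)² with x = 27.703, y = -52.800, so z ≈ 63.503 ≈ 63.5 km.

depth ≈ 63.5 km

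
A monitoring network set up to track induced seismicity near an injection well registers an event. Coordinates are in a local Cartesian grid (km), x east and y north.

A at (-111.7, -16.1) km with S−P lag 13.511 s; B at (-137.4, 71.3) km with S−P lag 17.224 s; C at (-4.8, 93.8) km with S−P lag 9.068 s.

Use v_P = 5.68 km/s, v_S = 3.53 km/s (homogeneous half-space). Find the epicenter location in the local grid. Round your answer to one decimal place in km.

11.4 km east, 10.8 km north

Distance from S−P lag: d = Δt · v_P v_S / (v_P − v_S) = Δt · (5.68·3.53)/(5.68−3.53) ≈ 9.3258·Δt.
So d_A = 126.00, d_B = 160.63, d_C = 84.57 km.
Circle about each station: (x + 111.7)² + (y + 16.1)² = 126.00²; (x + 137.4)² + (y − 71.3)² = 160.63²; (x + 4.8)² + (y − 93.8)² = 84.57².
Subtracting pairs of circle equations eliminates x²+y² and gives linear equations (the radical axes):
-51.4 x + 174.8 y = 1300.35
213.8 x + 219.8 y = 4809.30
Solving the 2×2 system: x ≈ 11.4, y ≈ 10.8 km.
Check against A (with the unrounded x, y): √((x + 111.7)²+(y + 16.1)²) = 126.00 ≈ 126.00 km. ✓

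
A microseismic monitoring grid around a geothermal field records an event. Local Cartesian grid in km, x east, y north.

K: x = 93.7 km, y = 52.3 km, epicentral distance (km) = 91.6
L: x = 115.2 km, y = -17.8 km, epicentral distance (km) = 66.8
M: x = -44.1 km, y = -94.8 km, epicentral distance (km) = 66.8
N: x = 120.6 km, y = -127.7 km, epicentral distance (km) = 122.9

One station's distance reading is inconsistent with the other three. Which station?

Solve using three stations at a time. Using K, L, N (subtract circle equations pairwise → linear system) gives (x, y) ≈ (49.2, -27.7).
Distances from that point to each station vs reported:
  K: calculated 91.5 vs reported 91.6 → residual 0.1 km
  L: calculated 66.7 vs reported 66.8 → residual 0.1 km
  M: calculated 114.9 vs reported 66.8 → residual 48.1 km
  N: calculated 122.9 vs reported 122.9 → residual 0.0 km
K, L, N are mutually consistent (residuals ≈ 0); M is off by 48.1 km.

M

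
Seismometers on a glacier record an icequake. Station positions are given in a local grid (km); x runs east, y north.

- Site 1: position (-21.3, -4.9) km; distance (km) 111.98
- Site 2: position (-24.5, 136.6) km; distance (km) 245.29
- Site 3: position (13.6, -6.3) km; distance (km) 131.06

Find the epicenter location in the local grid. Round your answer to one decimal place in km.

Circle about each station: (x + 21.3)² + (y + 4.9)² = 111.98²; (x + 24.5)² + (y − 136.6)² = 245.29²; (x − 13.6)² + (y + 6.3)² = 131.06².
Subtracting the Site 1 equation from the Site 2 and Site 3 equations removes the quadratic terms:
-6.4 x + 283.0 y = -28845.55
69.8 x − 2.8 y = -4890.25
Solving the 2×2 system: x ≈ -74.2, y ≈ -103.6 km.

-74.2 km east, -103.6 km north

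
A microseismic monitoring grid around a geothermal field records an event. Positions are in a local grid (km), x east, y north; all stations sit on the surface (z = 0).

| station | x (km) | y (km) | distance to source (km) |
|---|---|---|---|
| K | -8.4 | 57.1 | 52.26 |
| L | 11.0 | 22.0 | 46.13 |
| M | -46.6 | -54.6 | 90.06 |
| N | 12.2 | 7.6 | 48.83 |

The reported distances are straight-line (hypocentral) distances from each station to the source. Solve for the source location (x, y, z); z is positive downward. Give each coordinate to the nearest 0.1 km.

Each station gives a sphere (x−x_i)² + (y−y_i)² + z² = d_i² (stations at z=0).
Subtracting the K sphere from L and M: z² cancels, leaving linear equations in x and y:
38.8 x − 70.2 y = -2122.84
-76.4 x − 223.4 y = -3557.95
Solving: x ≈ -15.998, y ≈ 21.398 km (keep extra digits for the depth step; rounded: -16.0, 21.4).
Then from the K sphere: z² = 52.26² − (x + 8.4)² − (y − 57.1)² with x = -15.998, y = 21.398, so z ≈ 37.400 ≈ 37.4 km.

(-16.0, 21.4, 37.4)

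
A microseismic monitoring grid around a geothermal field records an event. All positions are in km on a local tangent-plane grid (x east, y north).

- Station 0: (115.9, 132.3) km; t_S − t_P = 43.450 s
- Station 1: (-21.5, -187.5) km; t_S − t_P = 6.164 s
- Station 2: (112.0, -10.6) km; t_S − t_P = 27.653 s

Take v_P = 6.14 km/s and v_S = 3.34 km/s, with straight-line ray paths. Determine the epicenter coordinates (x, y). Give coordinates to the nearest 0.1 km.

Distance from S−P lag: d = Δt · v_P v_S / (v_P − v_S) = Δt · (6.14·3.34)/(6.14−3.34) ≈ 7.3241·Δt.
So d_Station 0 = 318.23, d_Station 1 = 45.15, d_Station 2 = 202.53 km.
Circle about each station: (x − 115.9)² + (y − 132.3)² = 318.23²; (x + 21.5)² + (y + 187.5)² = 45.15²; (x − 112.0)² + (y + 10.6)² = 202.53².
Subtracting the Station 0 equation from the Station 1 and Station 2 equations removes the quadratic terms:
-274.8 x − 639.6 y = 103914.21
-7.8 x − 285.8 y = 41972.19
Solving the 2×2 system: x ≈ -38.8, y ≈ -145.8 km.
Check against Station 0 (with the unrounded x, y): √((x − 115.9)²+(y − 132.3)²) = 318.23 ≈ 318.23 km. ✓

(-38.8, -145.8)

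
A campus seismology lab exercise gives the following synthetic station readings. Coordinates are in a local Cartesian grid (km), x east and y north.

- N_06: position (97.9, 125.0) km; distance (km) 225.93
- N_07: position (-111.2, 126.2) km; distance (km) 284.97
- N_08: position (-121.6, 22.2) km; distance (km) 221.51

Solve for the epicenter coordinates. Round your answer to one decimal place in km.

Circle about each station: (x − 97.9)² + (y − 125.0)² = 225.93²; (x + 111.2)² + (y − 126.2)² = 284.97²; (x + 121.6)² + (y − 22.2)² = 221.51².
Subtracting pairs of circle equations eliminates x²+y² and gives linear equations (the radical axes):
-418.2 x + 2.4 y = -27081.07
-439.0 x − 205.6 y = -7952.33
Solving the 2×2 system: x ≈ 64.2, y ≈ -98.4 km.

(64.2, -98.4)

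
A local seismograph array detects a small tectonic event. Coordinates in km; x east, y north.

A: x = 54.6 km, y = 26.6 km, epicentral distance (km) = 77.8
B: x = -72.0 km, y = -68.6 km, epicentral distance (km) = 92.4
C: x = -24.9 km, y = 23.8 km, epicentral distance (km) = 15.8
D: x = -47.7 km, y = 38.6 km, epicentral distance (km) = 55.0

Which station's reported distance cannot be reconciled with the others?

D

Solve using three stations at a time. Using A, B, C (subtract circle equations pairwise → linear system) gives (x, y) ≈ (-21.1, 8.5).
Distances from that point to each station vs reported:
  A: calculated 77.8 vs reported 77.8 → residual 0.0 km
  B: calculated 92.4 vs reported 92.4 → residual 0.0 km
  C: calculated 15.8 vs reported 15.8 → residual 0.0 km
  D: calculated 40.2 vs reported 55.0 → residual 14.8 km
A, B, C are mutually consistent (residuals ≈ 0); D is off by 14.8 km.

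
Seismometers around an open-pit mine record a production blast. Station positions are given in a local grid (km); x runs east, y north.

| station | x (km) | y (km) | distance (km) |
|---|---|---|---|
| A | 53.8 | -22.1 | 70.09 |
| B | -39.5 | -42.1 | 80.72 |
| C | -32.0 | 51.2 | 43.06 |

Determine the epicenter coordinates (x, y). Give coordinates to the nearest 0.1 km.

Circle about each station: (x − 53.8)² + (y + 22.1)² = 70.09²; (x + 39.5)² + (y + 42.1)² = 80.72²; (x + 32.0)² + (y − 51.2)² = 43.06².
Subtracting the A equation from the B and C equations removes the quadratic terms:
-186.6 x − 40.0 y = -1653.30
-171.6 x + 146.6 y = 3321.03
Solving the 2×2 system: x ≈ 3.2, y ≈ 26.4 km.

3.2 km east, 26.4 km north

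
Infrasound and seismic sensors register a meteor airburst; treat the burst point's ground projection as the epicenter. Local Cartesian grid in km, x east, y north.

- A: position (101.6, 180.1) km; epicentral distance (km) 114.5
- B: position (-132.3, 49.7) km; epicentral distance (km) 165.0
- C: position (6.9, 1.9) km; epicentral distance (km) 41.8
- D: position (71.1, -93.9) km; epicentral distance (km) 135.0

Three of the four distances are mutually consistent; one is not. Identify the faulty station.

A

Solve using three stations at a time. Using B, C, D (subtract circle equations pairwise → linear system) gives (x, y) ≈ (32.1, 35.4).
Distances from that point to each station vs reported:
  A: calculated 160.5 vs reported 114.5 → residual 46.0 km
  B: calculated 165.0 vs reported 165.0 → residual 0.0 km
  C: calculated 41.9 vs reported 41.8 → residual 0.1 km
  D: calculated 135.0 vs reported 135.0 → residual 0.0 km
B, C, D are mutually consistent (residuals ≈ 0); A is off by 46.0 km.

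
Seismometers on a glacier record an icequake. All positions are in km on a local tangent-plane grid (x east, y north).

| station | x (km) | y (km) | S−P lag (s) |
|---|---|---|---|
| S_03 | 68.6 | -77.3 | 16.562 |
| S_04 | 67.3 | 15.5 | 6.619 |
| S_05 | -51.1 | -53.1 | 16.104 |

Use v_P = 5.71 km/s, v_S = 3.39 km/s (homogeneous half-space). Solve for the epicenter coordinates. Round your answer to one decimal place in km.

Distance from S−P lag: d = Δt · v_P v_S / (v_P − v_S) = Δt · (5.71·3.39)/(5.71−3.39) ≈ 8.3435·Δt.
So d_S_03 = 138.18, d_S_04 = 55.23, d_S_05 = 134.36 km.
Circle about each station: (x − 68.6)² + (y + 77.3)² = 138.18²; (x − 67.3)² + (y − 15.5)² = 55.23²; (x + 51.1)² + (y + 53.1)² = 134.36².
Subtracting the S_03 equation from the S_04 and S_05 equations removes the quadratic terms:
-2.6 x + 185.6 y = 10131.65
-239.4 x + 48.4 y = -4209.33
Solving the 2×2 system: x ≈ 28.7, y ≈ 55.0 km.

x ≈ 28.7 km, y ≈ 55.0 km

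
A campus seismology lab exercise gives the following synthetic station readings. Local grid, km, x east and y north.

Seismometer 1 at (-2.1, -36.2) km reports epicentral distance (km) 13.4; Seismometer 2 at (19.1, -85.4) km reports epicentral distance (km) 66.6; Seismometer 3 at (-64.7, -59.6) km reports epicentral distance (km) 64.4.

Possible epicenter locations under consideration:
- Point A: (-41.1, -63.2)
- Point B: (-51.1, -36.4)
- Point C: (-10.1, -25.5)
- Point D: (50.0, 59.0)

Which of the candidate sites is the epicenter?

For each candidate, compare |candidate − station| to the reported distance:
Point A: residuals Seismometer 1 34.0, Seismometer 2 2.4, Seismometer 3 40.5 → max 40.5 km
Point B: residuals Seismometer 1 35.6, Seismometer 2 19.0, Seismometer 3 37.5 → max 37.5 km
Point C: residuals Seismometer 1 0.0, Seismometer 2 0.0, Seismometer 3 0.0 → max 0.0 km
Point D: residuals Seismometer 1 95.1, Seismometer 2 81.1, Seismometer 3 100.6 → max 100.6 km
Only Point C has all residuals ≈ 0.

Point C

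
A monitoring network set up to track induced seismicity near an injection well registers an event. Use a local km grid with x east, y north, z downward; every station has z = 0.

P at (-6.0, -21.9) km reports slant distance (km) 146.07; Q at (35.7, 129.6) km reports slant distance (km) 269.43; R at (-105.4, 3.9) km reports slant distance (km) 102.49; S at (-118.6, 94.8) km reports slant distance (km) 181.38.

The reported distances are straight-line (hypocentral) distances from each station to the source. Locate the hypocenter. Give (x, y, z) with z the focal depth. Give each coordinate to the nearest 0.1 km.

(-127.6, -76.1, 60.1)

Each station gives a sphere (x−x_i)² + (y−y_i)² + z² = d_i² (stations at z=0).
Subtracting the P sphere from Q and R: z² cancels, leaving linear equations in x and y:
83.4 x + 303.0 y = -33701.04
-198.8 x + 51.6 y = 21441.00
Solving: x ≈ -127.605, y ≈ -76.102 km (keep extra digits for the depth step; rounded: -127.6, -76.1).
Then from the P sphere: z² = 146.07² − (x + 6.0)² − (y + 21.9)² with x = -127.605, y = -76.102, so z ≈ 60.090 ≈ 60.1 km.
Check against S (with the unrounded solution): distance 181.38 ≈ 181.38 km. ✓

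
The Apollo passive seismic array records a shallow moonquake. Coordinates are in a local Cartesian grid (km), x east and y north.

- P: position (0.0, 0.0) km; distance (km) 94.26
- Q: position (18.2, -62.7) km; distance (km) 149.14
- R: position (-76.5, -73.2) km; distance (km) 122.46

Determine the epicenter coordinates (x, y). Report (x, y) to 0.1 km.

-80.4 km east, 49.2 km north

Circle about each station: x² + y² = 94.26²; (x − 18.2)² + (y + 62.7)² = 149.14²; (x + 76.5)² + (y + 73.2)² = 122.46².
Subtracting the P equation from the Q and R equations removes the quadratic terms:
36.4 x − 125.4 y = -9095.26
-153.0 x − 146.4 y = 5098.99
Solving the 2×2 system: x ≈ -80.4, y ≈ 49.2 km.
Check against P (with the unrounded x, y): √(x²+y²) = 94.25 ≈ 94.26 km. ✓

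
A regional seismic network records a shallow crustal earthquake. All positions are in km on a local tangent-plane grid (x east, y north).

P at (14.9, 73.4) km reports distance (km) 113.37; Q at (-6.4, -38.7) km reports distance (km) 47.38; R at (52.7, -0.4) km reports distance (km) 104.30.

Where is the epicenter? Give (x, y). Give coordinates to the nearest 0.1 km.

(-49.8, -19.7)

Circle about each station: (x − 14.9)² + (y − 73.4)² = 113.37²; (x + 6.4)² + (y + 38.7)² = 47.38²; (x − 52.7)² + (y + 0.4)² = 104.30².
Subtracting the P equation from the Q and R equations removes the quadratic terms:
-42.6 x − 224.2 y = 6536.97
75.6 x − 147.6 y = -857.85
Solving the 2×2 system: x ≈ -49.8, y ≈ -19.7 km.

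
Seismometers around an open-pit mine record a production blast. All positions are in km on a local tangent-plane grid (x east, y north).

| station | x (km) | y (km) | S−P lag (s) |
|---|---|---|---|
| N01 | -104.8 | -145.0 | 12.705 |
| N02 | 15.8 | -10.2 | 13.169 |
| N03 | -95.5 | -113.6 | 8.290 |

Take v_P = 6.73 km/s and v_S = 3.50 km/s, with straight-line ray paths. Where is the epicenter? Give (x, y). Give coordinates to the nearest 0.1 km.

x ≈ -65.7 km, y ≈ -61.0 km

Distance from S−P lag: d = Δt · v_P v_S / (v_P − v_S) = Δt · (6.73·3.50)/(6.73−3.50) ≈ 7.2926·Δt.
So d_N01 = 92.65, d_N02 = 96.04, d_N03 = 60.46 km.
Circle about each station: (x + 104.8)² + (y + 145.0)² = 92.65²; (x − 15.8)² + (y + 10.2)² = 96.04²; (x + 95.5)² + (y + 113.6)² = 60.46².
Subtracting the N01 equation from the N02 and N03 equations removes the quadratic terms:
241.2 x + 269.6 y = -32294.02
18.6 x + 62.8 y = -5054.22
Solving the 2×2 system: x ≈ -65.7, y ≈ -61.0 km.
Check against N01 (with the unrounded x, y): √((x + 104.8)²+(y + 145.0)²) = 92.64 ≈ 92.65 km. ✓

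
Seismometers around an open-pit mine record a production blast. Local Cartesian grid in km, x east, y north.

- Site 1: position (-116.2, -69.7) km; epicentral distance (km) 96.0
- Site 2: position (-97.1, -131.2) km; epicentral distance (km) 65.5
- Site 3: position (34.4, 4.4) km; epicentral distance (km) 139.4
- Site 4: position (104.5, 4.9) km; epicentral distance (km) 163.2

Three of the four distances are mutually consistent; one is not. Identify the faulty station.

Site 4

Solve using three stations at a time. Using Site 1, Site 2, Site 3 (subtract circle equations pairwise → linear system) gives (x, y) ≈ (-33.0, -117.6).
Distances from that point to each station vs reported:
  Site 1: calculated 96.0 vs reported 96.0 → residual 0.0 km
  Site 2: calculated 65.5 vs reported 65.5 → residual 0.0 km
  Site 3: calculated 139.4 vs reported 139.4 → residual 0.0 km
  Site 4: calculated 184.2 vs reported 163.2 → residual 21.0 km
Site 1, Site 2, Site 3 are mutually consistent (residuals ≈ 0); Site 4 is off by 21.0 km.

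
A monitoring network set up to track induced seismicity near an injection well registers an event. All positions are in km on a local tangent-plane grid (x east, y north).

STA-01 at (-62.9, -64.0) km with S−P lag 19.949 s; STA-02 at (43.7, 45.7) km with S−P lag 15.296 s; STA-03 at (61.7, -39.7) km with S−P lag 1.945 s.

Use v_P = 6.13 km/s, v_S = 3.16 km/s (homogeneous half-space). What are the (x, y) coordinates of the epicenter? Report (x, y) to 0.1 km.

Distance from S−P lag: d = Δt · v_P v_S / (v_P − v_S) = Δt · (6.13·3.16)/(6.13−3.16) ≈ 6.5222·Δt.
So d_STA-01 = 130.11, d_STA-02 = 99.76, d_STA-03 = 12.69 km.
Circle about each station: (x + 62.9)² + (y + 64.0)² = 130.11²; (x − 43.7)² + (y − 45.7)² = 99.76²; (x − 61.7)² + (y + 39.7)² = 12.69².
Subtracting pairs of circle equations eliminates x²+y² and gives linear equations (the radical axes):
213.2 x + 219.4 y = 2922.32
249.2 x + 48.6 y = 14098.15
Solving the 2×2 system: x ≈ 66.6, y ≈ -51.4 km.

x ≈ 66.6 km, y ≈ -51.4 km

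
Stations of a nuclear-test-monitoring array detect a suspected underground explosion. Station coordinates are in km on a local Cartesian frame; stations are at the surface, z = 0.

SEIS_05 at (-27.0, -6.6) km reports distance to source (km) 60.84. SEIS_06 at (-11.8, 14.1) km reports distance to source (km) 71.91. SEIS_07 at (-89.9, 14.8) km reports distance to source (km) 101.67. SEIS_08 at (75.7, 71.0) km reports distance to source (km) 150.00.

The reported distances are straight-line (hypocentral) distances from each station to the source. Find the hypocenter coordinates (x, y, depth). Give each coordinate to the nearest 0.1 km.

Each station gives a sphere (x−x_i)² + (y−y_i)² + z² = d_i² (stations at z=0).
Subtracting the SEIS_05 sphere from SEIS_06 and SEIS_07: z² cancels, leaving linear equations in x and y:
30.4 x + 41.4 y = -1904.05
-125.8 x + 42.8 y = 893.21
Solving: x ≈ -18.201, y ≈ -32.627 km (keep extra digits for the depth step; rounded: -18.2, -32.6).
Then from the SEIS_05 sphere: z² = 60.84² − (x + 27.0)² − (y + 6.6)² with x = -18.201, y = -32.627, so z ≈ 54.283 ≈ 54.3 km.

(-18.2, -32.6, 54.3)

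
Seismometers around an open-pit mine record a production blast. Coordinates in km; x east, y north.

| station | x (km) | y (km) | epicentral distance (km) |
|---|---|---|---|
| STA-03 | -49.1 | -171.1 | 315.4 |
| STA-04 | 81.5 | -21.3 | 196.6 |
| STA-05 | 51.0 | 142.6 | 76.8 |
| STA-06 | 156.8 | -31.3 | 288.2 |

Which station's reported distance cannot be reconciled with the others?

STA-06

Solve using three stations at a time. Using STA-03, STA-04, STA-05 (subtract circle equations pairwise → linear system) gives (x, y) ≈ (-25.8, 143.4).
Distances from that point to each station vs reported:
  STA-03: calculated 315.4 vs reported 315.4 → residual 0.0 km
  STA-04: calculated 196.6 vs reported 196.6 → residual 0.0 km
  STA-05: calculated 76.8 vs reported 76.8 → residual 0.0 km
  STA-06: calculated 252.7 vs reported 288.2 → residual 35.5 km
STA-03, STA-04, STA-05 are mutually consistent (residuals ≈ 0); STA-06 is off by 35.5 km.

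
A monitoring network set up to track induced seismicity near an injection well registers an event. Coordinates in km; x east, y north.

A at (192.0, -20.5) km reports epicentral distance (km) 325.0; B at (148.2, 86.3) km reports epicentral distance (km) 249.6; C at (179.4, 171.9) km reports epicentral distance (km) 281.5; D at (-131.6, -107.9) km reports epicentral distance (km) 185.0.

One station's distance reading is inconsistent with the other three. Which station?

D

Solve using three stations at a time. Using A, B, C (subtract circle equations pairwise → linear system) gives (x, y) ≈ (-98.3, 125.7).
Distances from that point to each station vs reported:
  A: calculated 325.0 vs reported 325.0 → residual 0.0 km
  B: calculated 249.6 vs reported 249.6 → residual 0.0 km
  C: calculated 281.5 vs reported 281.5 → residual 0.0 km
  D: calculated 235.9 vs reported 185.0 → residual 50.9 km
A, B, C are mutually consistent (residuals ≈ 0); D is off by 50.9 km.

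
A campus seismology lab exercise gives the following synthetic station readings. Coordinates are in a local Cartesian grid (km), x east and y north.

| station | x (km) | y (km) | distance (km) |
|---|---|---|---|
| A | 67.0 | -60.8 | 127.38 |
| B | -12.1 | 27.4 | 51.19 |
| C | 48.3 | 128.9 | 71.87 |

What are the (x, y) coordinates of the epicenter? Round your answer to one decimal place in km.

x ≈ 27.2 km, y ≈ 60.2 km

Circle about each station: (x − 67.0)² + (y + 60.8)² = 127.38²; (x + 12.1)² + (y − 27.4)² = 51.19²; (x − 48.3)² + (y − 128.9)² = 71.87².
Subtracting pairs of circle equations eliminates x²+y² and gives linear equations (the radical axes):
-158.2 x + 176.4 y = 6316.78
-37.4 x + 379.4 y = 21822.83
Solving the 2×2 system: x ≈ 27.2, y ≈ 60.2 km.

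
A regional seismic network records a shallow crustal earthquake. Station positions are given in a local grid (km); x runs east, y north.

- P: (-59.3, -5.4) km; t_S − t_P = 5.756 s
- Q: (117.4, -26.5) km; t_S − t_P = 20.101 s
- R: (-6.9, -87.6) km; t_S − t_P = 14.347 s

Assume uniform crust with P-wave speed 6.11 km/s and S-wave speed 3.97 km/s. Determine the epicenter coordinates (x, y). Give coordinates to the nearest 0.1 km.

x ≈ -98.3 km, y ≈ 46.9 km

Distance from S−P lag: d = Δt · v_P v_S / (v_P − v_S) = Δt · (6.11·3.97)/(6.11−3.97) ≈ 11.3349·Δt.
So d_P = 65.24, d_Q = 227.84, d_R = 162.62 km.
Circle about each station: (x + 59.3)² + (y + 5.4)² = 65.24²; (x − 117.4)² + (y + 26.5)² = 227.84²; (x + 6.9)² + (y + 87.6)² = 162.62².
Subtracting the P equation from the Q and R equations removes the quadratic terms:
353.4 x − 42.2 y = -36715.45
104.8 x − 164.4 y = -18013.29
Solving the 2×2 system: x ≈ -98.3, y ≈ 46.9 km.
Check against P (with the unrounded x, y): √((x + 59.3)²+(y + 5.4)²) = 65.24 ≈ 65.24 km. ✓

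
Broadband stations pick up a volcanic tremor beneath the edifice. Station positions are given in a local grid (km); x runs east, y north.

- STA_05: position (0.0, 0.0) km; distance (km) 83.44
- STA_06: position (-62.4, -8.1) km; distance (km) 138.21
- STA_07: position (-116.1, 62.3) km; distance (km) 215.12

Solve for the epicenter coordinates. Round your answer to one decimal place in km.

71.2 km east, -43.5 km north

Circle about each station: x² + y² = 83.44²; (x + 62.4)² + (y + 8.1)² = 138.21²; (x + 116.1)² + (y − 62.3)² = 215.12².
Subtracting pairs of circle equations eliminates x²+y² and gives linear equations (the radical axes):
-124.8 x − 16.2 y = -8180.40
-232.2 x + 124.6 y = -21953.88
Solving the 2×2 system: x ≈ 71.2, y ≈ -43.5 km.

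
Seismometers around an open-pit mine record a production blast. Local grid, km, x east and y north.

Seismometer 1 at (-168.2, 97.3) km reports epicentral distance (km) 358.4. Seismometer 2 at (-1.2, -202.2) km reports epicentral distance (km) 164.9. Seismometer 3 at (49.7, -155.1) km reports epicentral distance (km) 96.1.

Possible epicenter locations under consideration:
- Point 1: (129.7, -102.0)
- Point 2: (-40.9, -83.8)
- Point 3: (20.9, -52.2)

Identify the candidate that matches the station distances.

For each candidate, compare |candidate − station| to the reported distance:
Point 1: residuals Seismometer 1 0.0, Seismometer 2 0.1, Seismometer 3 0.1 → max 0.1 km
Point 2: residuals Seismometer 1 137.0, Seismometer 2 40.0, Seismometer 3 19.2 → max 137.0 km
Point 3: residuals Seismometer 1 117.3, Seismometer 2 13.3, Seismometer 3 10.8 → max 117.3 km
Only Point 1 has all residuals ≈ 0.

Point 1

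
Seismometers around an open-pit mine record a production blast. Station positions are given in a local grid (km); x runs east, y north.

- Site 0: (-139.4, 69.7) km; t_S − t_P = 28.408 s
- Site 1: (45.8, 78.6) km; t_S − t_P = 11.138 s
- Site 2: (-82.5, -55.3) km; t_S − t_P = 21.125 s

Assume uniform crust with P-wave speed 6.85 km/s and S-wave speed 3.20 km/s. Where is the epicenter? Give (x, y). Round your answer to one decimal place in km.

Distance from S−P lag: d = Δt · v_P v_S / (v_P − v_S) = Δt · (6.85·3.20)/(6.85−3.20) ≈ 6.0055·Δt.
So d_Site 0 = 170.60, d_Site 1 = 66.89, d_Site 2 = 126.87 km.
Circle about each station: (x + 139.4)² + (y − 69.7)² = 170.60²; (x − 45.8)² + (y − 78.6)² = 66.89²; (x + 82.5)² + (y + 55.3)² = 126.87².
Subtracting pairs of circle equations eliminates x²+y² and gives linear equations (the radical axes):
370.4 x + 17.8 y = 8615.24
113.8 x − 250.0 y = -1417.75
Solving the 2×2 system: x ≈ 22.5, y ≈ 15.9 km.

x ≈ 22.5 km, y ≈ 15.9 km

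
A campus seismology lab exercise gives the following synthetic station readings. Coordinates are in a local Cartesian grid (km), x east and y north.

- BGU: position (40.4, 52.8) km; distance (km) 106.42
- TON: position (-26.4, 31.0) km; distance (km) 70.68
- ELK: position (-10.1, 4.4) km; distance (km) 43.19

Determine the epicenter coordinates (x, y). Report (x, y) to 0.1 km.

(-14.1, -38.6)

Circle about each station: (x − 40.4)² + (y − 52.8)² = 106.42²; (x + 26.4)² + (y − 31.0)² = 70.68²; (x + 10.1)² + (y − 4.4)² = 43.19².
Subtracting the BGU equation from the TON and ELK equations removes the quadratic terms:
-133.6 x − 43.6 y = 3567.51
-101.0 x − 96.8 y = 5161.21
Solving the 2×2 system: x ≈ -14.1, y ≈ -38.6 km.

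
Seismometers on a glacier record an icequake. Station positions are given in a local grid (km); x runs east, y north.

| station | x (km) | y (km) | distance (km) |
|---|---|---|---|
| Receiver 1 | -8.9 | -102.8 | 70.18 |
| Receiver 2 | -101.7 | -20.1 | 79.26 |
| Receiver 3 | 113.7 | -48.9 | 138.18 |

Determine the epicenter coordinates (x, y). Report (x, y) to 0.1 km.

Circle about each station: (x + 8.9)² + (y + 102.8)² = 70.18²; (x + 101.7)² + (y + 20.1)² = 79.26²; (x − 113.7)² + (y + 48.9)² = 138.18².
Subtracting pairs of circle equations eliminates x²+y² and gives linear equations (the radical axes):
-185.6 x + 165.4 y = -1257.07
245.2 x + 107.8 y = -9496.63
Solving the 2×2 system: x ≈ -23.7, y ≈ -34.2 km.
Check against Receiver 1 (with the unrounded x, y): √((x + 8.9)²+(y + 102.8)²) = 70.19 ≈ 70.18 km. ✓

-23.7 km east, -34.2 km north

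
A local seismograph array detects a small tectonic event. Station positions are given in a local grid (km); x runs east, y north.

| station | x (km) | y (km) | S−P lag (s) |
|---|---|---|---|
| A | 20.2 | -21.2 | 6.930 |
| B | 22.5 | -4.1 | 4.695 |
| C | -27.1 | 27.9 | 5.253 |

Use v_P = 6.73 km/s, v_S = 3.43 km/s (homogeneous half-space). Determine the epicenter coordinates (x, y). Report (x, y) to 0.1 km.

Distance from S−P lag: d = Δt · v_P v_S / (v_P − v_S) = Δt · (6.73·3.43)/(6.73−3.43) ≈ 6.9951·Δt.
So d_A = 48.48, d_B = 32.84, d_C = 36.75 km.
Circle about each station: (x − 20.2)² + (y + 21.2)² = 48.48²; (x − 22.5)² + (y + 4.1)² = 32.84²; (x + 27.1)² + (y − 27.9)² = 36.75².
Subtracting the A equation from the B and C equations removes the quadratic terms:
4.6 x + 34.2 y = 937.42
-94.6 x + 98.2 y = 1655.09
Solving the 2×2 system: x ≈ 9.6, y ≈ 26.1 km.

9.6 km east, 26.1 km north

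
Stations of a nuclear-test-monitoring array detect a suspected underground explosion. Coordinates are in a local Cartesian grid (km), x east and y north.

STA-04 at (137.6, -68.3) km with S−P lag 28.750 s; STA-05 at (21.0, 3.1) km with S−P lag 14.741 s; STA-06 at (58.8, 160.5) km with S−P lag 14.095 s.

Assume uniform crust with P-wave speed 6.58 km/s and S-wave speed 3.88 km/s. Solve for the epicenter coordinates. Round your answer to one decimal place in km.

Distance from S−P lag: d = Δt · v_P v_S / (v_P − v_S) = Δt · (6.58·3.88)/(6.58−3.88) ≈ 9.4557·Δt.
So d_STA-04 = 271.85, d_STA-05 = 139.39, d_STA-06 = 133.28 km.
Circle about each station: (x − 137.6)² + (y + 68.3)² = 271.85²; (x − 21.0)² + (y − 3.1)² = 139.39²; (x − 58.8)² + (y − 160.5)² = 133.28².
Subtracting pairs of circle equations eliminates x²+y² and gives linear equations (the radical axes):
-233.2 x + 142.8 y = 31324.81
-157.6 x + 457.6 y = 61757.90
Solving the 2×2 system: x ≈ -65.5, y ≈ 112.4 km.
Check against STA-04 (with the unrounded x, y): √((x − 137.6)²+(y + 68.3)²) = 271.85 ≈ 271.85 km. ✓

(-65.5, 112.4)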